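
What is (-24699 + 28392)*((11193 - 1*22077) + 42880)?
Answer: 118161228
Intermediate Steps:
(-24699 + 28392)*((11193 - 1*22077) + 42880) = 3693*((11193 - 22077) + 42880) = 3693*(-10884 + 42880) = 3693*31996 = 118161228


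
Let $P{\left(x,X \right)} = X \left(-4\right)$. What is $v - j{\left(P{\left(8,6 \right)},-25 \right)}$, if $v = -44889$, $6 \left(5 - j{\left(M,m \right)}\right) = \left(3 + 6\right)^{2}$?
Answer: $- \frac{89761}{2} \approx -44881.0$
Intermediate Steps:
$P{\left(x,X \right)} = - 4 X$
$j{\left(M,m \right)} = - \frac{17}{2}$ ($j{\left(M,m \right)} = 5 - \frac{\left(3 + 6\right)^{2}}{6} = 5 - \frac{9^{2}}{6} = 5 - \frac{27}{2} = - \frac{17}{2}$)
$v - j{\left(P{\left(8,6 \right)},-25 \right)} = -44889 - - \frac{17}{2} = -44889 + \frac{17}{2} = - \frac{89761}{2}$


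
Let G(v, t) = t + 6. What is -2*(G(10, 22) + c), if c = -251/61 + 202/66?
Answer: -108484/2013 ≈ -53.892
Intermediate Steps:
G(v, t) = 6 + t
c = -2122/2013 (c = -251*1/61 + 202*(1/66) = -251/61 + 101/33 = -2122/2013 ≈ -1.0541)
-2*(G(10, 22) + c) = -2*((6 + 22) - 2122/2013) = -2*(28 - 2122/2013) = -2*54242/2013 = -108484/2013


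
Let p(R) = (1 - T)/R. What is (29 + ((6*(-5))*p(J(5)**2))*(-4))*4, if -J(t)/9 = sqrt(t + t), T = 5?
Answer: 3068/27 ≈ 113.63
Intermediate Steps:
J(t) = -9*sqrt(2)*sqrt(t) (J(t) = -9*sqrt(t + t) = -9*sqrt(2)*sqrt(t))
p(R) = -4/R (p(R) = (1 - 1*5)/R = (1 - 5)/R = -4/R)
(29 + ((6*(-5))*p(J(5)**2))*(-4))*4 = (29 + ((6*(-5))*(-4/((-9*sqrt(2)*sqrt(5))**2)))*(-4))*4 = (29 - (-120)/((-9*sqrt(10))**2)*(-4))*4 = (29 - (-120)/810*(-4))*4 = (29 - 30*(-2/405)*(-4))*4 = (29 + (4/27)*(-4))*4 = (29 - 16/27)*4 = (767/27)*4 = 3068/27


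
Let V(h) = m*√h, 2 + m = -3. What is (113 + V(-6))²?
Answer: 12619 - 1130*I*√6 ≈ 12619.0 - 2767.9*I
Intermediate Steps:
m = -5 (m = -2 - 3 = -5)
V(h) = -5*√h
(113 + V(-6))² = (113 - 5*I*√6)²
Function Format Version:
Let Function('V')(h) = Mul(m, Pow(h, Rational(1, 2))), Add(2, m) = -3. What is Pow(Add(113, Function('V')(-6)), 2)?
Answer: Add(12619, Mul(-1130, I, Pow(6, Rational(1, 2)))) ≈ Add(12619., Mul(-2767.9, I))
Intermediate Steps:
m = -5 (m = Add(-2, -3) = -5)
Function('V')(h) = Mul(-5, Pow(h, Rational(1, 2)))
Pow(Add(113, Function('V')(-6)), 2) = Pow(Add(113, Mul(-5, Pow(-6, Rational(1, 2)))), 2) = Pow(Add(113, Mul(-5, Mul(I, Pow(6, Rational(1, 2))))), 2) = Pow(Add(113, Mul(-5, I, Pow(6, Rational(1, 2)))), 2)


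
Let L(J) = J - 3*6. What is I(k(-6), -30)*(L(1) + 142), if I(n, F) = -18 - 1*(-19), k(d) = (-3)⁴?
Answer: 125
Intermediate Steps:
k(d) = 81
L(J) = -18 + J (L(J) = J - 18 = -18 + J)
I(n, F) = 1 (I(n, F) = -18 + 19 = 1)
I(k(-6), -30)*(L(1) + 142) = 1*((-18 + 1) + 142) = 1*(-17 + 142) = 1*125 = 125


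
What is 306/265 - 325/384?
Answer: 31379/101760 ≈ 0.30836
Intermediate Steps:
306/265 - 325/384 = 31379/101760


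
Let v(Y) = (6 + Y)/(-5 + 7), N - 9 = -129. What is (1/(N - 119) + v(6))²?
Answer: 2053489/57121 ≈ 35.950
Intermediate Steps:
N = -120 (N = 9 - 129 = -120)
v(Y) = 3 + Y/2 (v(Y) = (6 + Y)/2 = (6 + Y)*(½) = 3 + Y/2)
(1/(N - 119) + v(6))² = (1/(-120 - 119) + (3 + (½)*6))² = (1/(-239) + (3 + 3))² = (-1/239 + 6)² = (1433/239)² = 2053489/57121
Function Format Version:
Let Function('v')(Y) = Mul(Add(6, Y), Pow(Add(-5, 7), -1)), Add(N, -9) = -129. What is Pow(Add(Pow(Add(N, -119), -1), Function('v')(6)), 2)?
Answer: Rational(2053489, 57121) ≈ 35.950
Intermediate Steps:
N = -120 (N = Add(9, -129) = -120)
Function('v')(Y) = Add(3, Mul(Rational(1, 2), Y)) (Function('v')(Y) = Mul(Add(6, Y), Pow(2, -1)) = Mul(Add(6, Y), Rational(1, 2)) = Add(3, Mul(Rational(1, 2), Y)))
Pow(Add(Pow(Add(N, -119), -1), Function('v')(6)), 2) = Pow(Add(Pow(Add(-120, -119), -1), Add(3, Mul(Rational(1, 2), 6))), 2) = Pow(Add(Pow(-239, -1), Add(3, 3)), 2) = Pow(Add(Rational(-1, 239), 6), 2) = Pow(Rational(1433, 239), 2) = Rational(2053489, 57121)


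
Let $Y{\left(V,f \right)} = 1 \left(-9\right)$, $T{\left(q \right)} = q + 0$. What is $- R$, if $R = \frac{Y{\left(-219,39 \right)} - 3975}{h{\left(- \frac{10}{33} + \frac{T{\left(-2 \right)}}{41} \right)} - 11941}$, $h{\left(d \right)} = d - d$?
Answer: $- \frac{3984}{11941} \approx -0.33364$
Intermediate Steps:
$T{\left(q \right)} = q$
$Y{\left(V,f \right)} = -9$
$h{\left(d \right)} = 0$
$R = \frac{3984}{11941}$ ($R = \frac{-9 - 3975}{0 - 11941} = - \frac{3984}{-11941} = \left(-3984\right) \left(- \frac{1}{11941}\right) = \frac{3984}{11941} \approx 0.33364$)
$- R = \left(-1\right) \frac{3984}{11941} = - \frac{3984}{11941}$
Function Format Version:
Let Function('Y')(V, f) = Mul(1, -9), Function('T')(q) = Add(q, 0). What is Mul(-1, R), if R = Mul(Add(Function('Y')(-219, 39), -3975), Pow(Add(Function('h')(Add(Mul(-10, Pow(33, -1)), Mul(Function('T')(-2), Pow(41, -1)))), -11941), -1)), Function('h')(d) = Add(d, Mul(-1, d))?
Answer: Rational(-3984, 11941) ≈ -0.33364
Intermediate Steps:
Function('T')(q) = q
Function('Y')(V, f) = -9
Function('h')(d) = 0
R = Rational(3984, 11941) (R = Mul(Add(-9, -3975), Pow(Add(0, -11941), -1)) = Mul(-3984, Pow(-11941, -1)) = Mul(-3984, Rational(-1, 11941)) = Rational(3984, 11941) ≈ 0.33364)
Mul(-1, R) = Mul(-1, Rational(3984, 11941)) = Rational(-3984, 11941)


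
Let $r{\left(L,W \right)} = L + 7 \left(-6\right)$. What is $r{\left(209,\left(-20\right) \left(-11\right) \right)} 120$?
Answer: $20040$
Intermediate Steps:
$r{\left(L,W \right)} = -42 + L$ ($r{\left(L,W \right)} = L - 42 = -42 + L$)
$r{\left(209,\left(-20\right) \left(-11\right) \right)} 120 = \left(-42 + 209\right) 120 = 167 \cdot 120 = 20040$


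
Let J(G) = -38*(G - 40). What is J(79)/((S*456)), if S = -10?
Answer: 13/40 ≈ 0.32500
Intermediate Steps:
J(G) = 1520 - 38*G (J(G) = -38*(-40 + G) = 1520 - 38*G)
J(79)/((S*456)) = (1520 - 38*79)/((-10*456)) = (1520 - 3002)/(-4560) = -1482*(-1/4560) = 13/40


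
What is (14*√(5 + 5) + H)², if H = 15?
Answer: 2185 + 420*√10 ≈ 3513.2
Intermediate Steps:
(14*√(5 + 5) + H)² = (14*√(5 + 5) + 15)² = (14*√10 + 15)² = (15 + 14*√10)²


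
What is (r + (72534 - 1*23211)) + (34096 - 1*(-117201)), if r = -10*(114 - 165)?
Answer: 201130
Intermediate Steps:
r = 510 (r = -10*(-51) = 510)
(r + (72534 - 1*23211)) + (34096 - 1*(-117201)) = (510 + (72534 - 1*23211)) + (34096 - 1*(-117201)) = (510 + (72534 - 23211)) + (34096 + 117201) = (510 + 49323) + 151297 = 49833 + 151297 = 201130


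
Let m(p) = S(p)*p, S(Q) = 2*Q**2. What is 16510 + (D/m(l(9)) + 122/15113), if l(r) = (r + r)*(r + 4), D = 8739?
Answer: 710449209533347/43031426256 ≈ 16510.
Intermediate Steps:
l(r) = 2*r*(4 + r) (l(r) = (2*r)*(4 + r) = 2*r*(4 + r))
m(p) = 2*p**3 (m(p) = (2*p**2)*p = 2*p**3)
16510 + (D/m(l(9)) + 122/15113) = 16510 + (8739/((2*(2*9*(4 + 9))**3)) + 122/15113) = 16510 + (8739/((2*(2*9*13)**3)) + 122*(1/15113)) = 16510 + (8739/((2*234**3)) + 122/15113) = 16510 + (8739/((2*12812904)) + 122/15113) = 16510 + (8739/25625808 + 122/15113) = 16510 + (8739*(1/25625808) + 122/15113) = 16510 + (971/2847312 + 122/15113) = 16510 + 362046787/43031426256 = 710449209533347/43031426256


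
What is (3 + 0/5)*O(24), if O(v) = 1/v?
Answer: 1/8 ≈ 0.12500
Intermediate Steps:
(3 + 0/5)*O(24) = (3 + 0/5)/24 = (3 + 0*(1/5))*(1/24) = (3 + 0)*(1/24) = 3*(1/24) = 1/8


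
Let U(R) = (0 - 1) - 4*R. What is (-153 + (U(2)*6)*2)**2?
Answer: 68121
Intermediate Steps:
U(R) = -1 - 4*R
(-153 + (U(2)*6)*2)**2 = (-153 + ((-1 - 4*2)*6)*2)**2 = (-153 + ((-1 - 8)*6)*2)**2 = (-153 - 9*6*2)**2 = (-153 - 54*2)**2 = (-153 - 108)**2 = (-261)**2 = 68121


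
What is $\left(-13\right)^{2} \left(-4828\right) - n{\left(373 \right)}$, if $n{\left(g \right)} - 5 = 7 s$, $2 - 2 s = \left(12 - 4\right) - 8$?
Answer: $-815944$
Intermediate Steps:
$s = 1$ ($s = 1 - \frac{\left(12 - 4\right) - 8}{2} = 1 - \frac{8 - 8}{2} = 1 - 0 = 1 + 0 = 1$)
$n{\left(g \right)} = 12$ ($n{\left(g \right)} = 5 + 7 \cdot 1 = 5 + 7 = 12$)
$\left(-13\right)^{2} \left(-4828\right) - n{\left(373 \right)} = \left(-13\right)^{2} \left(-4828\right) - 12 = 169 \left(-4828\right) - 12 = -815932 - 12 = -815944$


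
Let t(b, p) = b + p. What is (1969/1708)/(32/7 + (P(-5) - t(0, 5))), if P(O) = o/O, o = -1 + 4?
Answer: -9845/8784 ≈ -1.1208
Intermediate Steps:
o = 3
P(O) = 3/O
(1969/1708)/(32/7 + (P(-5) - t(0, 5))) = (1969/1708)/(32/7 + (3/(-5) - (0 + 5))) = (1969*(1/1708))/(32*(1/7) + (3*(-1/5) - 1*5)) = 1969/(1708*(32/7 + (-3/5 - 5))) = 1969/(1708*(32/7 - 28/5)) = 1969/(1708*(-36/35)) = (1969/1708)*(-35/36) = -9845/8784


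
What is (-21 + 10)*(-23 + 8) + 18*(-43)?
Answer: -609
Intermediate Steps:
(-21 + 10)*(-23 + 8) + 18*(-43) = -11*(-15) - 774 = 165 - 774 = -609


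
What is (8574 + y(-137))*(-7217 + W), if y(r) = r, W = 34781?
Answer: 232557468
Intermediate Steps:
(8574 + y(-137))*(-7217 + W) = (8574 - 137)*(-7217 + 34781) = 8437*27564 = 232557468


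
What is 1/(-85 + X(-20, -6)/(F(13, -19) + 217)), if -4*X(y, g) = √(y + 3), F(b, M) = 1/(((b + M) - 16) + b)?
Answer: -304824320/25910067281 + 70272*I*√17/440471143777 ≈ -0.011765 + 6.5779e-7*I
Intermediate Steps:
F(b, M) = 1/(-16 + M + 2*b) (F(b, M) = 1/(((M + b) - 16) + b) = 1/((-16 + M + b) + b) = 1/(-16 + M + 2*b))
X(y, g) = -√(3 + y)/4 (X(y, g) = -√(y + 3)/4 = -√(3 + y)/4)
1/(-85 + X(-20, -6)/(F(13, -19) + 217)) = 1/(-85 + (-√(3 - 20)/4)/(1/(-16 - 19 + 2*13) + 217)) = 1/(-85 + (-I*√17/4)/(1/(-16 - 19 + 26) + 217)) = 1/(-85 + (-I*√17/4)/(1/(-9) + 217)) = 1/(-85 + (-I*√17/4)/(-⅑ + 217)) = 1/(-85 + (-I*√17/4)/(1952/9)) = 1/(-85 + 9*(-I*√17/4)/1952) = 1/(-85 - 9*I*√17/7808)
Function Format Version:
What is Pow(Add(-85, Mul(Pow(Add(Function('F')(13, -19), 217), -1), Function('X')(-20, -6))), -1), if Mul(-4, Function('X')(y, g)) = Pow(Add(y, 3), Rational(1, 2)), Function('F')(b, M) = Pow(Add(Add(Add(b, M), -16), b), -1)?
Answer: Add(Rational(-304824320, 25910067281), Mul(Rational(70272, 440471143777), I, Pow(17, Rational(1, 2)))) ≈ Add(-0.011765, Mul(6.5779e-7, I))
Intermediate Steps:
Function('F')(b, M) = Pow(Add(-16, M, Mul(2, b)), -1) (Function('F')(b, M) = Pow(Add(Add(Add(M, b), -16), b), -1) = Pow(Add(Add(-16, M, b), b), -1) = Pow(Add(-16, M, Mul(2, b)), -1))
Function('X')(y, g) = Mul(Rational(-1, 4), Pow(Add(3, y), Rational(1, 2))) (Function('X')(y, g) = Mul(Rational(-1, 4), Pow(Add(y, 3), Rational(1, 2))) = Mul(Rational(-1, 4), Pow(Add(3, y), Rational(1, 2))))
Pow(Add(-85, Mul(Pow(Add(Function('F')(13, -19), 217), -1), Function('X')(-20, -6))), -1) = Pow(Add(-85, Mul(Pow(Add(Pow(Add(-16, -19, Mul(2, 13)), -1), 217), -1), Mul(Rational(-1, 4), Pow(Add(3, -20), Rational(1, 2))))), -1) = Pow(Add(-85, Mul(Pow(Add(Pow(Add(-16, -19, 26), -1), 217), -1), Mul(Rational(-1, 4), Pow(-17, Rational(1, 2))))), -1) = Pow(Add(-85, Mul(Pow(Add(Pow(-9, -1), 217), -1), Mul(Rational(-1, 4), Mul(I, Pow(17, Rational(1, 2)))))), -1) = Pow(Add(-85, Mul(Pow(Add(Rational(-1, 9), 217), -1), Mul(Rational(-1, 4), I, Pow(17, Rational(1, 2))))), -1) = Pow(Add(-85, Mul(Pow(Rational(1952, 9), -1), Mul(Rational(-1, 4), I, Pow(17, Rational(1, 2))))), -1) = Pow(Add(-85, Mul(Rational(9, 1952), Mul(Rational(-1, 4), I, Pow(17, Rational(1, 2))))), -1) = Pow(Add(-85, Mul(Rational(-9, 7808), I, Pow(17, Rational(1, 2)))), -1)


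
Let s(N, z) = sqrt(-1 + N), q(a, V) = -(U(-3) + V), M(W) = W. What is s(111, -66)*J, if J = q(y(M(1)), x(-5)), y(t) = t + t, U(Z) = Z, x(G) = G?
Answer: 8*sqrt(110) ≈ 83.905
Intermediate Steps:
y(t) = 2*t
q(a, V) = 3 - V (q(a, V) = -(-3 + V) = 3 - V)
J = 8 (J = 3 - 1*(-5) = 3 + 5 = 8)
s(111, -66)*J = sqrt(-1 + 111)*8 = sqrt(110)*8 = 8*sqrt(110)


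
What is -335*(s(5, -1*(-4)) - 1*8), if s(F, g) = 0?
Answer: 2680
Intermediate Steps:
-335*(s(5, -1*(-4)) - 1*8) = -335*(0 - 1*8) = -335*(0 - 8) = -335*(-8) = 2680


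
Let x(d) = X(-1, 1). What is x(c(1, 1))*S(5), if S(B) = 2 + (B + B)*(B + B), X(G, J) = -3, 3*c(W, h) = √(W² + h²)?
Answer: -306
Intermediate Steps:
c(W, h) = √(W² + h²)/3
x(d) = -3
S(B) = 2 + 4*B² (S(B) = 2 + (2*B)*(2*B) = 2 + 4*B²)
x(c(1, 1))*S(5) = -3*(2 + 4*5²) = -3*(2 + 4*25) = -3*(2 + 100) = -3*102 = -306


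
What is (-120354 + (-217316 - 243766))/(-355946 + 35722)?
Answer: 145359/80056 ≈ 1.8157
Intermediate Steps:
(-120354 + (-217316 - 243766))/(-355946 + 35722) = (-120354 - 461082)/(-320224) = -581436*(-1/320224) = 145359/80056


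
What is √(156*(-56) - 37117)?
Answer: I*√45853 ≈ 214.13*I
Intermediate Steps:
√(156*(-56) - 37117) = √(-8736 - 37117) = √(-45853) = I*√45853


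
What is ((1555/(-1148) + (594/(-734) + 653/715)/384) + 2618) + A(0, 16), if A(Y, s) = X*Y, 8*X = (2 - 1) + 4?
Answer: 1182361234123/451861410 ≈ 2616.6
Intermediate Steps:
X = 5/8 (X = ((2 - 1) + 4)/8 = (1 + 4)/8 = (⅛)*5 = 5/8 ≈ 0.62500)
A(Y, s) = 5*Y/8
((1555/(-1148) + (594/(-734) + 653/715)/384) + 2618) + A(0, 16) = ((1555/(-1148) + (594/(-734) + 653/715)/384) + 2618) + (5/8)*0 = ((1555*(-1/1148) + (594*(-1/734) + 653*(1/715))*(1/384)) + 2618) + 0 = ((-1555/1148 + (-297/367 + 653/715)*(1/384)) + 2618) + 0 = ((-1555/1148 + (27296/262405)*(1/384)) + 2618) + 0 = ((-1555/1148 + 853/3148860) + 2618) + 0 = (-611937257/451861410 + 2618) + 0 = 1182361234123/451861410 + 0 = 1182361234123/451861410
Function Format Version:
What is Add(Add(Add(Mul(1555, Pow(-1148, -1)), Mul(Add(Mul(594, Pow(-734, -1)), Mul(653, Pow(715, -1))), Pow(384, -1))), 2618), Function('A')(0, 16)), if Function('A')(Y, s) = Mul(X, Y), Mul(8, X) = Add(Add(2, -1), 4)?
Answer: Rational(1182361234123, 451861410) ≈ 2616.6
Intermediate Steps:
X = Rational(5, 8) (X = Mul(Rational(1, 8), Add(Add(2, -1), 4)) = Mul(Rational(1, 8), Add(1, 4)) = Mul(Rational(1, 8), 5) = Rational(5, 8) ≈ 0.62500)
Function('A')(Y, s) = Mul(Rational(5, 8), Y)
Add(Add(Add(Mul(1555, Pow(-1148, -1)), Mul(Add(Mul(594, Pow(-734, -1)), Mul(653, Pow(715, -1))), Pow(384, -1))), 2618), Function('A')(0, 16)) = Add(Add(Add(Mul(1555, Pow(-1148, -1)), Mul(Add(Mul(594, Pow(-734, -1)), Mul(653, Pow(715, -1))), Pow(384, -1))), 2618), Mul(Rational(5, 8), 0)) = Add(Add(Add(Mul(1555, Rational(-1, 1148)), Mul(Add(Mul(594, Rational(-1, 734)), Mul(653, Rational(1, 715))), Rational(1, 384))), 2618), 0) = Add(Add(Add(Rational(-1555, 1148), Mul(Add(Rational(-297, 367), Rational(653, 715)), Rational(1, 384))), 2618), 0) = Add(Add(Add(Rational(-1555, 1148), Mul(Rational(27296, 262405), Rational(1, 384))), 2618), 0) = Add(Add(Add(Rational(-1555, 1148), Rational(853, 3148860)), 2618), 0) = Add(Add(Rational(-611937257, 451861410), 2618), 0) = Add(Rational(1182361234123, 451861410), 0) = Rational(1182361234123, 451861410)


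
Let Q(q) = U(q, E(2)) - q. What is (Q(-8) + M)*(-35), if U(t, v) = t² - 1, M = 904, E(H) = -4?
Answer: -34125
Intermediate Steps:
U(t, v) = -1 + t²
Q(q) = -1 + q² - q (Q(q) = (-1 + q²) - q = -1 + q² - q)
(Q(-8) + M)*(-35) = ((-1 + (-8)² - 1*(-8)) + 904)*(-35) = ((-1 + 64 + 8) + 904)*(-35) = (71 + 904)*(-35) = 975*(-35) = -34125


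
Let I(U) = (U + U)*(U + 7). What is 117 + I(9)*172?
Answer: 49653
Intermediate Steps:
I(U) = 2*U*(7 + U) (I(U) = (2*U)*(7 + U) = 2*U*(7 + U))
117 + I(9)*172 = 117 + (2*9*(7 + 9))*172 = 117 + (2*9*16)*172 = 117 + 288*172 = 117 + 49536 = 49653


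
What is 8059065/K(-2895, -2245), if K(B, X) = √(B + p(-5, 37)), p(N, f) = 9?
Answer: -2686355*I*√2886/962 ≈ -1.5002e+5*I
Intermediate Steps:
K(B, X) = √(9 + B) (K(B, X) = √(B + 9) = √(9 + B))
8059065/K(-2895, -2245) = 8059065/(√(9 - 2895)) = 8059065/(√(-2886)) = 8059065/((I*√2886)) = 8059065*(-I*√2886/2886) = -2686355*I*√2886/962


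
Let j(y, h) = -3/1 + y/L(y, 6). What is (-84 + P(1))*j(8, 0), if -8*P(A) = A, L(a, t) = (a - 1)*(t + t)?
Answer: 41053/168 ≈ 244.36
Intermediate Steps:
L(a, t) = 2*t*(-1 + a) (L(a, t) = (-1 + a)*(2*t) = 2*t*(-1 + a))
P(A) = -A/8
j(y, h) = -3 + y/(-12 + 12*y) (j(y, h) = -3/1 + y/((2*6*(-1 + y))) = -3*1 + y/(-12 + 12*y) = -3 + y/(-12 + 12*y))
(-84 + P(1))*j(8, 0) = (-84 - ⅛*1)*((36 - 35*8)/(12*(-1 + 8))) = (-84 - ⅛)*((1/12)*(36 - 280)/7) = -673*(-244)/(96*7) = -673/8*(-61/21) = 41053/168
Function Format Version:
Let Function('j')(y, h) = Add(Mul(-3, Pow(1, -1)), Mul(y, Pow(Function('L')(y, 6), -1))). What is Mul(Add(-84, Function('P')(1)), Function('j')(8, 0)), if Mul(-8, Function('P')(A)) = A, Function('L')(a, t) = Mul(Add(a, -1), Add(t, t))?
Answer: Rational(41053, 168) ≈ 244.36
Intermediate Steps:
Function('L')(a, t) = Mul(2, t, Add(-1, a)) (Function('L')(a, t) = Mul(Add(-1, a), Mul(2, t)) = Mul(2, t, Add(-1, a)))
Function('P')(A) = Mul(Rational(-1, 8), A)
Function('j')(y, h) = Add(-3, Mul(y, Pow(Add(-12, Mul(12, y)), -1))) (Function('j')(y, h) = Add(Mul(-3, Pow(1, -1)), Mul(y, Pow(Mul(2, 6, Add(-1, y)), -1))) = Add(Mul(-3, 1), Mul(y, Pow(Add(-12, Mul(12, y)), -1))) = Add(-3, Mul(y, Pow(Add(-12, Mul(12, y)), -1))))
Mul(Add(-84, Function('P')(1)), Function('j')(8, 0)) = Mul(Add(-84, Mul(Rational(-1, 8), 1)), Mul(Rational(1, 12), Pow(Add(-1, 8), -1), Add(36, Mul(-35, 8)))) = Mul(Add(-84, Rational(-1, 8)), Mul(Rational(1, 12), Pow(7, -1), Add(36, -280))) = Mul(Rational(-673, 8), Mul(Rational(1, 12), Rational(1, 7), -244)) = Mul(Rational(-673, 8), Rational(-61, 21)) = Rational(41053, 168)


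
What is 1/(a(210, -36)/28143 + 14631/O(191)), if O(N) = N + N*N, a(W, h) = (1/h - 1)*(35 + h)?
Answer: 3096180288/1235393771 ≈ 2.5062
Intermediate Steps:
a(W, h) = (-1 + 1/h)*(35 + h)
O(N) = N + N**2
1/(a(210, -36)/28143 + 14631/O(191)) = 1/((-34 - 1*(-36) + 35/(-36))/28143 + 14631/((191*(1 + 191)))) = 1/((-34 + 36 + 35*(-1/36))*(1/28143) + 14631/((191*192))) = 1/((-34 + 36 - 35/36)*(1/28143) + 14631/36672) = 1/((37/36)*(1/28143) + 14631*(1/36672)) = 1/(37/1013148 + 4877/12224) = 1/(1235393771/3096180288) = 3096180288/1235393771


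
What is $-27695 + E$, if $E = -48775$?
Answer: $-76470$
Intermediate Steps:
$-27695 + E = -27695 - 48775 = -76470$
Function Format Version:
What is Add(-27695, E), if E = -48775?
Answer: -76470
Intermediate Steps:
Add(-27695, E) = Add(-27695, -48775) = -76470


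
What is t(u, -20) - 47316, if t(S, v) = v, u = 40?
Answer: -47336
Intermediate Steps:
t(u, -20) - 47316 = -20 - 47316 = -47336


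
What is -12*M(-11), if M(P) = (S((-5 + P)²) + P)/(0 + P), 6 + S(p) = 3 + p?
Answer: 264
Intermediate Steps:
S(p) = -3 + p (S(p) = -6 + (3 + p) = -3 + p)
M(P) = (-3 + P + (-5 + P)²)/P (M(P) = ((-3 + (-5 + P)²) + P)/(0 + P) = (-3 + P + (-5 + P)²)/P)
-12*M(-11) = -12*(-3 - 11 + (-5 - 11)²)/(-11) = -(-12)*(-3 - 11 + (-16)²)/11 = -(-12)*(-3 - 11 + 256)/11 = -(-12)*242/11 = -12*(-22) = 264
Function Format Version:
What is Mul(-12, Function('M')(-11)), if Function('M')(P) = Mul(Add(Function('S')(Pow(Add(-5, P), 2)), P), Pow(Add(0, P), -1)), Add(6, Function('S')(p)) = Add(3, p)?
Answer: 264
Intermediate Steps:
Function('S')(p) = Add(-3, p) (Function('S')(p) = Add(-6, Add(3, p)) = Add(-3, p))
Function('M')(P) = Mul(Pow(P, -1), Add(-3, P, Pow(Add(-5, P), 2))) (Function('M')(P) = Mul(Add(Add(-3, Pow(Add(-5, P), 2)), P), Pow(Add(0, P), -1)) = Mul(Add(-3, P, Pow(Add(-5, P), 2)), Pow(P, -1)) = Mul(Pow(P, -1), Add(-3, P, Pow(Add(-5, P), 2))))
Mul(-12, Function('M')(-11)) = Mul(-12, Mul(Pow(-11, -1), Add(-3, -11, Pow(Add(-5, -11), 2)))) = Mul(-12, Mul(Rational(-1, 11), Add(-3, -11, Pow(-16, 2)))) = Mul(-12, Mul(Rational(-1, 11), Add(-3, -11, 256))) = Mul(-12, Mul(Rational(-1, 11), 242)) = Mul(-12, -22) = 264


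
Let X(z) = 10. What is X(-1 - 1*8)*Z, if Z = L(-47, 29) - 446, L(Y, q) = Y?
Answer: -4930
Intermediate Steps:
Z = -493 (Z = -47 - 446 = -493)
X(-1 - 1*8)*Z = 10*(-493) = -4930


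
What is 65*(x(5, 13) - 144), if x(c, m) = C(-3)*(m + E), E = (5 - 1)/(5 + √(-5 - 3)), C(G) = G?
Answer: -132145/11 + 520*I*√2/11 ≈ -12013.0 + 66.854*I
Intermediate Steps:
E = 4/(5 + 2*I*√2) (E = 4/(5 + √(-8)) = 4/(5 + 2*I*√2) ≈ 0.60606 - 0.34284*I)
x(c, m) = -20/11 - 3*m + 8*I*√2/11 (x(c, m) = -3*(m + (20/33 - 8*I*√2/33)) = -3*(20/33 + m - 8*I*√2/33) = -20/11 - 3*m + 8*I*√2/11)
65*(x(5, 13) - 144) = 65*((-20/11 - 3*13 + 8*I*√2/11) - 144) = 65*((-20/11 - 39 + 8*I*√2/11) - 144) = 65*((-449/11 + 8*I*√2/11) - 144) = 65*(-2033/11 + 8*I*√2/11) = -132145/11 + 520*I*√2/11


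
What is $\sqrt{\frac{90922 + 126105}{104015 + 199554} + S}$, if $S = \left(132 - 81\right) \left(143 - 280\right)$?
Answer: $\frac{2 i \sqrt{160953769466686}}{303569} \approx 83.584 i$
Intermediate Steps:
$S = -6987$ ($S = \left(132 - 81\right) \left(-137\right) = 51 \left(-137\right) = -6987$)
$\sqrt{\frac{90922 + 126105}{104015 + 199554} + S} = \sqrt{\frac{90922 + 126105}{104015 + 199554} - 6987} = \sqrt{\frac{217027}{303569} - 6987} = \sqrt{- \frac{2120819576}{303569}} = \frac{2 i \sqrt{160953769466686}}{303569}$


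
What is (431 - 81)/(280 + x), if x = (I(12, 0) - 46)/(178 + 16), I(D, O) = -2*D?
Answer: 194/155 ≈ 1.2516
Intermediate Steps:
x = -35/97 (x = (-2*12 - 46)/(178 + 16) = (-24 - 46)/194 = -70*1/194 = -35/97 ≈ -0.36082)
(431 - 81)/(280 + x) = (431 - 81)/(280 - 35/97) = 350/(27125/97) = 350*(97/27125) = 194/155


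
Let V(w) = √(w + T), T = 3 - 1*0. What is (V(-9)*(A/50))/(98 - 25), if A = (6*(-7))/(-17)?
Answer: 21*I*√6/31025 ≈ 0.001658*I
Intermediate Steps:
T = 3 (T = 3 + 0 = 3)
A = 42/17 (A = -42*(-1/17) = 42/17 ≈ 2.4706)
V(w) = √(3 + w) (V(w) = √(w + 3) = √(3 + w))
(V(-9)*(A/50))/(98 - 25) = (√(3 - 9)*((42/17)/50))/(98 - 25) = (√(-6)*((42/17)*(1/50)))/73 = ((I*√6)*(21/425))*(1/73) = (21*I*√6/425)*(1/73) = 21*I*√6/31025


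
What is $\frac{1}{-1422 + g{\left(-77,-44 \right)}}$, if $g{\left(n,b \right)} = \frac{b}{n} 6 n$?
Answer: $- \frac{1}{1686} \approx -0.00059312$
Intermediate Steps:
$g{\left(n,b \right)} = 6 b$ ($g{\left(n,b \right)} = \frac{6 b}{n} n = 6 b$)
$\frac{1}{-1422 + g{\left(-77,-44 \right)}} = \frac{1}{-1422 + 6 \left(-44\right)} = \frac{1}{-1422 - 264} = \frac{1}{-1686} = - \frac{1}{1686}$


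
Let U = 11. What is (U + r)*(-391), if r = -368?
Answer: 139587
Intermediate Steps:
(U + r)*(-391) = (11 - 368)*(-391) = -357*(-391) = 139587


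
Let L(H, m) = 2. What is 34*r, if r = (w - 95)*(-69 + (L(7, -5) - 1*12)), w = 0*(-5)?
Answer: 255170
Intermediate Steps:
w = 0
r = 7505 (r = (0 - 95)*(-69 + (2 - 1*12)) = -95*(-69 + (2 - 12)) = -95*(-69 - 10) = -95*(-79) = 7505)
34*r = 34*7505 = 255170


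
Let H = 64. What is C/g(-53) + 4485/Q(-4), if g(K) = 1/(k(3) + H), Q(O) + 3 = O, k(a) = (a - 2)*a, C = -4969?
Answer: -2334946/7 ≈ -3.3356e+5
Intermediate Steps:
k(a) = a*(-2 + a) (k(a) = (-2 + a)*a = a*(-2 + a))
Q(O) = -3 + O
g(K) = 1/67 (g(K) = 1/(3*(-2 + 3) + 64) = 1/(3*1 + 64) = 1/(3 + 64) = 1/67)
C/g(-53) + 4485/Q(-4) = -4969/1/67 + 4485/(-3 - 4) = -4969*67 + 4485/(-7) = -332923 + 4485*(-1/7) = -332923 - 4485/7 = -2334946/7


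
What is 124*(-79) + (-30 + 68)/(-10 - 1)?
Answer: -107794/11 ≈ -9799.5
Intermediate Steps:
124*(-79) + (-30 + 68)/(-10 - 1) = -9796 + 38/(-11) = -9796 + 38*(-1/11) = -9796 - 38/11 = -107794/11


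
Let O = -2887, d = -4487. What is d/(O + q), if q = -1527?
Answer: 4487/4414 ≈ 1.0165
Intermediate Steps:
d/(O + q) = -4487/(-2887 - 1527) = -4487/(-4414) = -4487*(-1/4414) = 4487/4414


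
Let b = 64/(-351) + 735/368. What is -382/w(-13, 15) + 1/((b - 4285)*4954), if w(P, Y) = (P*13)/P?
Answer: -523493319297250/17815217643847 ≈ -29.385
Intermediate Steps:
w(P, Y) = 13 (w(P, Y) = (13*P)/P = 13)
b = 234433/129168 (b = 64*(-1/351) + 735*(1/368) = -64/351 + 735/368 = 234433/129168 ≈ 1.8149)
-382/w(-13, 15) + 1/((b - 4285)*4954) = -382/13 + 1/((234433/129168 - 4285)*4954) = -382*1/13 + (1/4954)/(-553250447/129168) = -382/13 - 129168/553250447*1/4954 = -382/13 - 64584/1370401357219 = -523493319297250/17815217643847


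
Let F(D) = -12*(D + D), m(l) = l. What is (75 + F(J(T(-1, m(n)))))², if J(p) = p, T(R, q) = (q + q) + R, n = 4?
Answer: 8649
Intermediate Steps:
T(R, q) = R + 2*q (T(R, q) = 2*q + R = R + 2*q)
F(D) = -24*D
(75 + F(J(T(-1, m(n)))))² = (75 - 24*(-1 + 2*4))² = (75 - 24*(-1 + 8))² = (75 - 24*7)² = (75 - 168)² = (-93)² = 8649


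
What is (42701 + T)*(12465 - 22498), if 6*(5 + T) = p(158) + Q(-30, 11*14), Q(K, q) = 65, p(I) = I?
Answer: -2572451167/6 ≈ -4.2874e+8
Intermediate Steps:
T = 193/6 (T = -5 + (158 + 65)/6 = -5 + (⅙)*223 = -5 + 223/6 = 193/6 ≈ 32.167)
(42701 + T)*(12465 - 22498) = (42701 + 193/6)*(12465 - 22498) = (256399/6)*(-10033) = -2572451167/6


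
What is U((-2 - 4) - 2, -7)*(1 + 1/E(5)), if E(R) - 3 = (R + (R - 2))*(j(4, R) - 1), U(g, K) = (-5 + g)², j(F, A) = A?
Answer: 6084/35 ≈ 173.83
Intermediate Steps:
E(R) = 3 + (-1 + R)*(-2 + 2*R) (E(R) = 3 + (R + (R - 2))*(R - 1) = 3 + (R + (-2 + R))*(-1 + R) = 3 + (-2 + 2*R)*(-1 + R) = 3 + (-1 + R)*(-2 + 2*R))
U((-2 - 4) - 2, -7)*(1 + 1/E(5)) = (-5 + ((-2 - 4) - 2))²*(1 + 1/(5 - 4*5 + 2*5²)) = (-5 + (-6 - 2))²*(1 + 1/(5 - 20 + 2*25)) = (-5 - 8)²*(1 + 1/(5 - 20 + 50)) = (-13)²*(1 + 1/35) = 169*(1 + 1/35) = 169*(36/35) = 6084/35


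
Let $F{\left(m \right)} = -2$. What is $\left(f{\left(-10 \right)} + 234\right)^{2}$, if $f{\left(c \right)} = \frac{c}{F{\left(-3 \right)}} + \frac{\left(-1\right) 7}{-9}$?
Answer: $\frac{4656964}{81} \approx 57493.0$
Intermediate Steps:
$f{\left(c \right)} = \frac{7}{9} - \frac{c}{2}$ ($f{\left(c \right)} = \frac{c}{-2} + \frac{\left(-1\right) 7}{-9} = c \left(- \frac{1}{2}\right) - - \frac{7}{9} = - \frac{c}{2} + \frac{7}{9} = \frac{7}{9} - \frac{c}{2}$)
$\left(f{\left(-10 \right)} + 234\right)^{2} = \left(\left(\frac{7}{9} - -5\right) + 234\right)^{2} = \left(\left(\frac{7}{9} + 5\right) + 234\right)^{2} = \left(\frac{52}{9} + 234\right)^{2} = \left(\frac{2158}{9}\right)^{2} = \frac{4656964}{81}$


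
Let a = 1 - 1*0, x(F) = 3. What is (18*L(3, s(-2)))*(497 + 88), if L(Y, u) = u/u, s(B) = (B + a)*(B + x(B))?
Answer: 10530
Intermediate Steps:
a = 1 (a = 1 + 0 = 1)
s(B) = (1 + B)*(3 + B) (s(B) = (B + 1)*(B + 3) = (1 + B)*(3 + B))
L(Y, u) = 1
(18*L(3, s(-2)))*(497 + 88) = (18*1)*(497 + 88) = 18*585 = 10530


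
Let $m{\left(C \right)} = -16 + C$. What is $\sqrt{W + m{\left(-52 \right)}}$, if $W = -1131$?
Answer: $i \sqrt{1199} \approx 34.627 i$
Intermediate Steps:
$\sqrt{W + m{\left(-52 \right)}} = \sqrt{-1131 - 68} = \sqrt{-1199} = i \sqrt{1199}$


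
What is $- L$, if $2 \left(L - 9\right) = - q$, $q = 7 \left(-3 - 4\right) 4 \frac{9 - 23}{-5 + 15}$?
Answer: $\frac{641}{5} \approx 128.2$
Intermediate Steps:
$q = \frac{1372}{5}$ ($q = 7 \left(\left(-7\right) 4\right) \left(- \frac{14}{10}\right) = 7 \left(-28\right) \left(\left(-14\right) \frac{1}{10}\right) = \left(-196\right) \left(- \frac{7}{5}\right) = \frac{1372}{5} \approx 274.4$)
$L = - \frac{641}{5}$ ($L = 9 + \frac{\left(-1\right) \frac{1372}{5}}{2} = 9 + \frac{1}{2} \left(- \frac{1372}{5}\right) = 9 - \frac{686}{5} = - \frac{641}{5} \approx -128.2$)
$- L = \left(-1\right) \left(- \frac{641}{5}\right) = \frac{641}{5}$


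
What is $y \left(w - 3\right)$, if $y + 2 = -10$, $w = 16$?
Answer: $-156$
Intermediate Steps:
$y = -12$ ($y = -2 - 10 = -12$)
$y \left(w - 3\right) = - 12 \left(16 - 3\right) = \left(-12\right) 13 = -156$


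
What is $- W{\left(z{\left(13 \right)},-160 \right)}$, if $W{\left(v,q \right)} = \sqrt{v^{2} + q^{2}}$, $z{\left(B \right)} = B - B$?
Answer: $-160$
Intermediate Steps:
$z{\left(B \right)} = 0$
$W{\left(v,q \right)} = \sqrt{q^{2} + v^{2}}$
$- W{\left(z{\left(13 \right)},-160 \right)} = - \sqrt{\left(-160\right)^{2} + 0^{2}} = - \sqrt{25600 + 0} = - \sqrt{25600} = \left(-1\right) 160 = -160$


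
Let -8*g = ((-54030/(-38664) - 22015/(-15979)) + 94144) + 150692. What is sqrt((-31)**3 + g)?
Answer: I*sqrt(338406595345902038)/2367096 ≈ 245.76*I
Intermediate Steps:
g = -25210724512691/823749408 (g = -(((-54030/(-38664) - 22015/(-15979)) + 94144) + 150692)/8 = -(((-54030*(-1/38664) - 22015*(-1/15979)) + 94144) + 150692)/8 = -(((9005/6444 + 22015/15979) + 94144) + 150692)/8 = -((285755555/102968676 + 94144) + 150692)/8 = -(9694168788899/102968676 + 150692)/8 = -1/8*25210724512691/102968676 = -25210724512691/823749408 ≈ -30605.)
sqrt((-31)**3 + g) = sqrt((-31)**3 - 25210724512691/823749408) = sqrt(-29791 - 25210724512691/823749408) = sqrt(-49751043126419/823749408) = I*sqrt(338406595345902038)/2367096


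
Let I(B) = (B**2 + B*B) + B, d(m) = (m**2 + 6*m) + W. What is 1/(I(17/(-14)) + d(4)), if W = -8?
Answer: 49/1653 ≈ 0.029643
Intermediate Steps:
d(m) = -8 + m**2 + 6*m (d(m) = (m**2 + 6*m) - 8 = -8 + m**2 + 6*m)
I(B) = B + 2*B**2 (I(B) = (B**2 + B**2) + B = 2*B**2 + B = B + 2*B**2)
1/(I(17/(-14)) + d(4)) = 1/((17/(-14))*(1 + 2*(17/(-14))) + (-8 + 4**2 + 6*4)) = 1/((17*(-1/14))*(1 + 2*(17*(-1/14))) + (-8 + 16 + 24)) = 1/(-17*(1 + 2*(-17/14))/14 + 32) = 1/(-17*(1 - 17/7)/14 + 32) = 1/(-17/14*(-10/7) + 32) = 1/(85/49 + 32) = 1/(1653/49) = 49/1653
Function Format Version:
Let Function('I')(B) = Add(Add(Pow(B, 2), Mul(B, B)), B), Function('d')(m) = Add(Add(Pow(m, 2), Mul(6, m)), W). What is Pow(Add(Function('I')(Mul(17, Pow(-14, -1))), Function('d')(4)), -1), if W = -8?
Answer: Rational(49, 1653) ≈ 0.029643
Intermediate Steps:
Function('d')(m) = Add(-8, Pow(m, 2), Mul(6, m)) (Function('d')(m) = Add(Add(Pow(m, 2), Mul(6, m)), -8) = Add(-8, Pow(m, 2), Mul(6, m)))
Function('I')(B) = Add(B, Mul(2, Pow(B, 2))) (Function('I')(B) = Add(Add(Pow(B, 2), Pow(B, 2)), B) = Add(Mul(2, Pow(B, 2)), B) = Add(B, Mul(2, Pow(B, 2))))
Pow(Add(Function('I')(Mul(17, Pow(-14, -1))), Function('d')(4)), -1) = Pow(Add(Mul(Mul(17, Pow(-14, -1)), Add(1, Mul(2, Mul(17, Pow(-14, -1))))), Add(-8, Pow(4, 2), Mul(6, 4))), -1) = Pow(Add(Mul(Mul(17, Rational(-1, 14)), Add(1, Mul(2, Mul(17, Rational(-1, 14))))), Add(-8, 16, 24)), -1) = Pow(Add(Mul(Rational(-17, 14), Add(1, Mul(2, Rational(-17, 14)))), 32), -1) = Pow(Add(Mul(Rational(-17, 14), Add(1, Rational(-17, 7))), 32), -1) = Pow(Add(Mul(Rational(-17, 14), Rational(-10, 7)), 32), -1) = Pow(Add(Rational(85, 49), 32), -1) = Pow(Rational(1653, 49), -1) = Rational(49, 1653)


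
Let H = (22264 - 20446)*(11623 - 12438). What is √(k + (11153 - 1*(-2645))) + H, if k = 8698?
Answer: -1481670 + 4*√1406 ≈ -1.4815e+6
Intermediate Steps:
H = -1481670 (H = 1818*(-815) = -1481670)
√(k + (11153 - 1*(-2645))) + H = √(8698 + (11153 - 1*(-2645))) - 1481670 = √(8698 + (11153 + 2645)) - 1481670 = √(8698 + 13798) - 1481670 = √22496 - 1481670 = 4*√1406 - 1481670 = -1481670 + 4*√1406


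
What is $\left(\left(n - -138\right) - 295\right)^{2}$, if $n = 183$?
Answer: $676$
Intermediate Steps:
$\left(\left(n - -138\right) - 295\right)^{2} = \left(\left(183 - -138\right) - 295\right)^{2} = \left(\left(183 + 138\right) - 295\right)^{2} = \left(321 - 295\right)^{2} = 26^{2} = 676$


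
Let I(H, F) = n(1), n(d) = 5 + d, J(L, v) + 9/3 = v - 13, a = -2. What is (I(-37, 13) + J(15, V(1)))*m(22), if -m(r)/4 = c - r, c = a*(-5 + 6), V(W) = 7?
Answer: -288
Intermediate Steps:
c = -2 (c = -2*(-5 + 6) = -2*1 = -2)
J(L, v) = -16 + v (J(L, v) = -3 + (v - 13) = -3 + (-13 + v) = -16 + v)
m(r) = 8 + 4*r (m(r) = -4*(-2 - r) = 8 + 4*r)
I(H, F) = 6 (I(H, F) = 5 + 1 = 6)
(I(-37, 13) + J(15, V(1)))*m(22) = (6 + (-16 + 7))*(8 + 4*22) = (6 - 9)*(8 + 88) = -3*96 = -288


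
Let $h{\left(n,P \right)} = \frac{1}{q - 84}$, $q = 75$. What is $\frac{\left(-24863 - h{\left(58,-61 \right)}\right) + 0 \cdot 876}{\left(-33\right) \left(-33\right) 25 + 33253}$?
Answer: $- \frac{111883}{272151} \approx -0.41111$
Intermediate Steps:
$h{\left(n,P \right)} = - \frac{1}{9}$ ($h{\left(n,P \right)} = \frac{1}{75 - 84} = \frac{1}{-9} = - \frac{1}{9}$)
$\frac{\left(-24863 - h{\left(58,-61 \right)}\right) + 0 \cdot 876}{\left(-33\right) \left(-33\right) 25 + 33253} = \frac{\left(-24863 - - \frac{1}{9}\right) + 0 \cdot 876}{\left(-33\right) \left(-33\right) 25 + 33253} = \frac{\left(-24863 + \frac{1}{9}\right) + 0}{1089 \cdot 25 + 33253} = \frac{- \frac{223766}{9} + 0}{27225 + 33253} = - \frac{223766}{9 \cdot 60478} = \left(- \frac{223766}{9}\right) \frac{1}{60478} = - \frac{111883}{272151}$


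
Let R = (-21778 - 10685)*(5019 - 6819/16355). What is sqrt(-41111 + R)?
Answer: I*sqrt(43589354915813765)/16355 ≈ 12766.0*I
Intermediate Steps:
R = -2664528174738/16355 (R = -32463*(5019 - 6819*1/16355) = -32463*(5019 - 6819/16355) = -32463*82078926/16355 = -2664528174738/16355 ≈ -1.6292e+8)
sqrt(-41111 + R) = sqrt(-41111 - 2664528174738/16355) = sqrt(-2665200545143/16355) = I*sqrt(43589354915813765)/16355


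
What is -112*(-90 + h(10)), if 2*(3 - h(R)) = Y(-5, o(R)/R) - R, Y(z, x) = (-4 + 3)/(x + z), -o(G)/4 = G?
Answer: 82712/9 ≈ 9190.2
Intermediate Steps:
o(G) = -4*G
Y(z, x) = -1/(x + z)
h(R) = 53/18 + R/2 (h(R) = 3 - (-1/((-4*R)/R - 5) - R)/2 = 3 - (-1/(-4 - 5) - R)/2 = 3 - (-1/(-9) - R)/2 = 3 - (-1*(-⅑) - R)/2 = 3 - (⅑ - R)/2 = 3 + (-1/18 + R/2) = 53/18 + R/2)
-112*(-90 + h(10)) = -112*(-90 + (53/18 + (½)*10)) = -112*(-90 + (53/18 + 5)) = -112*(-90 + 143/18) = -112*(-1477/18) = 82712/9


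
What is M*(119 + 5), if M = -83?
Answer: -10292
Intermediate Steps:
M*(119 + 5) = -83*(119 + 5) = -83*124 = -10292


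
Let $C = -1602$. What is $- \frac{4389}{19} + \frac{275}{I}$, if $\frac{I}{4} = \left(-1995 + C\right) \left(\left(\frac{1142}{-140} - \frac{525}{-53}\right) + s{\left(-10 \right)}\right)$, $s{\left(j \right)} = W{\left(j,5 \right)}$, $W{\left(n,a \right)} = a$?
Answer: $- \frac{3782486113}{16374198} \approx -231.0$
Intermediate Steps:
$s{\left(j \right)} = 5$
$I = - \frac{180116178}{1855}$ ($I = 4 \left(-1995 - 1602\right) \left(\left(\frac{1142}{-140} - \frac{525}{-53}\right) + 5\right) = 4 \left(- 3597 \left(\left(1142 \left(- \frac{1}{140}\right) - - \frac{525}{53}\right) + 5\right)\right) = 4 \left(- 3597 \left(\left(- \frac{571}{70} + \frac{525}{53}\right) + 5\right)\right) = 4 \left(- 3597 \left(\frac{6487}{3710} + 5\right)\right) = 4 \left(\left(-3597\right) \frac{25037}{3710}\right) = 4 \left(- \frac{90058089}{3710}\right) = - \frac{180116178}{1855} \approx -97098.0$)
$- \frac{4389}{19} + \frac{275}{I} = - \frac{4389}{19} + \frac{275}{- \frac{180116178}{1855}} = \left(-4389\right) \frac{1}{19} + 275 \left(- \frac{1855}{180116178}\right) = -231 - \frac{46375}{16374198} = - \frac{3782486113}{16374198}$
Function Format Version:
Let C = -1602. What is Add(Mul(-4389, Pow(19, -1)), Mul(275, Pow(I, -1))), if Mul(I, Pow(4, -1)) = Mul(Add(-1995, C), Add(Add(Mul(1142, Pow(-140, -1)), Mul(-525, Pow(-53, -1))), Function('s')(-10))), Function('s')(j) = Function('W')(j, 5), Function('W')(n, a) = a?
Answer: Rational(-3782486113, 16374198) ≈ -231.00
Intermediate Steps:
Function('s')(j) = 5
I = Rational(-180116178, 1855) (I = Mul(4, Mul(Add(-1995, -1602), Add(Add(Mul(1142, Pow(-140, -1)), Mul(-525, Pow(-53, -1))), 5))) = Mul(4, Mul(-3597, Add(Add(Mul(1142, Rational(-1, 140)), Mul(-525, Rational(-1, 53))), 5))) = Mul(4, Mul(-3597, Add(Add(Rational(-571, 70), Rational(525, 53)), 5))) = Mul(4, Mul(-3597, Add(Rational(6487, 3710), 5))) = Mul(4, Mul(-3597, Rational(25037, 3710))) = Mul(4, Rational(-90058089, 3710)) = Rational(-180116178, 1855) ≈ -97098.)
Add(Mul(-4389, Pow(19, -1)), Mul(275, Pow(I, -1))) = Add(Mul(-4389, Pow(19, -1)), Mul(275, Pow(Rational(-180116178, 1855), -1))) = Add(Mul(-4389, Rational(1, 19)), Mul(275, Rational(-1855, 180116178))) = Add(-231, Rational(-46375, 16374198)) = Rational(-3782486113, 16374198)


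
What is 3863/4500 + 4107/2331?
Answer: 82541/31500 ≈ 2.6203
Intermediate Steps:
3863/4500 + 4107/2331 = 3863*(1/4500) + 4107*(1/2331) = 3863/4500 + 37/21 = 82541/31500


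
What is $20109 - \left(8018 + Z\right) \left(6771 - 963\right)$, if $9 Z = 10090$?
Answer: $- \frac{159179545}{3} \approx -5.306 \cdot 10^{7}$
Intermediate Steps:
$Z = \frac{10090}{9}$ ($Z = \frac{1}{9} \cdot 10090 = \frac{10090}{9} \approx 1121.1$)
$20109 - \left(8018 + Z\right) \left(6771 - 963\right) = 20109 - \left(8018 + \frac{10090}{9}\right) \left(6771 - 963\right) = 20109 - \frac{82252}{9} \cdot 5808 = 20109 - \frac{159239872}{3} = - \frac{159179545}{3}$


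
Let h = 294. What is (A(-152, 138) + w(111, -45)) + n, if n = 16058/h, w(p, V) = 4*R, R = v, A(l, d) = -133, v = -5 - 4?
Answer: -2402/21 ≈ -114.38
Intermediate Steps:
v = -9
R = -9
w(p, V) = -36 (w(p, V) = 4*(-9) = -36)
n = 1147/21 (n = 16058/294 = 16058*(1/294) = 1147/21 ≈ 54.619)
(A(-152, 138) + w(111, -45)) + n = (-133 - 36) + 1147/21 = -169 + 1147/21 = -2402/21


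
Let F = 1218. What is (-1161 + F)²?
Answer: 3249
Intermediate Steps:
(-1161 + F)² = (-1161 + 1218)² = 57² = 3249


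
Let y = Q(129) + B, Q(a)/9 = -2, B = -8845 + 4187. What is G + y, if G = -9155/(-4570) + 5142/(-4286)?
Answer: -9157316613/1958702 ≈ -4675.2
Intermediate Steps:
B = -4658
Q(a) = -18 (Q(a) = 9*(-2) = -18)
y = -4676 (y = -18 - 4658 = -4676)
G = 1573939/1958702 (G = -9155*(-1/4570) + 5142*(-1/4286) = 1831/914 - 2571/2143 = 1573939/1958702 ≈ 0.80356)
G + y = 1573939/1958702 - 4676 = -9157316613/1958702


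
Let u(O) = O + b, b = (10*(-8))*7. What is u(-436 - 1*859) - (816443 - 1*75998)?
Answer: -742300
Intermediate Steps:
b = -560 (b = -80*7 = -560)
u(O) = -560 + O (u(O) = O - 560 = -560 + O)
u(-436 - 1*859) - (816443 - 1*75998) = (-560 + (-436 - 1*859)) - (816443 - 1*75998) = (-560 + (-436 - 859)) - (816443 - 75998) = (-560 - 1295) - 1*740445 = -1855 - 740445 = -742300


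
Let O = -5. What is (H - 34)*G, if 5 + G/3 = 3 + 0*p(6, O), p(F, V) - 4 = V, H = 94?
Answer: -360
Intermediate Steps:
p(F, V) = 4 + V
G = -6 (G = -15 + 3*(3 + 0*(4 - 5)) = -15 + 3*(3 + 0*(-1)) = -15 + 3*(3 + 0) = -15 + 3*3 = -15 + 9 = -6)
(H - 34)*G = (94 - 34)*(-6) = 60*(-6) = -360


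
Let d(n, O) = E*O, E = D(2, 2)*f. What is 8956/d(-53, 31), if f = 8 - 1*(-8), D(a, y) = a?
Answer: 2239/248 ≈ 9.0282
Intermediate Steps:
f = 16 (f = 8 + 8 = 16)
E = 32 (E = 2*16 = 32)
d(n, O) = 32*O
8956/d(-53, 31) = 8956/((32*31)) = 8956/992 = 8956*(1/992) = 2239/248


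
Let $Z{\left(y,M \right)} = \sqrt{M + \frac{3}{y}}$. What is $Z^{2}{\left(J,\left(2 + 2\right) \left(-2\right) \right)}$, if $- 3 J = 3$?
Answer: $-11$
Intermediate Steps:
$J = -1$ ($J = \left(- \frac{1}{3}\right) 3 = -1$)
$Z^{2}{\left(J,\left(2 + 2\right) \left(-2\right) \right)} = \left(\sqrt{\left(2 + 2\right) \left(-2\right) + \frac{3}{-1}}\right)^{2} = \left(\sqrt{4 \left(-2\right) + 3 \left(-1\right)}\right)^{2} = \left(\sqrt{-8 - 3}\right)^{2} = \left(\sqrt{-11}\right)^{2} = \left(i \sqrt{11}\right)^{2} = -11$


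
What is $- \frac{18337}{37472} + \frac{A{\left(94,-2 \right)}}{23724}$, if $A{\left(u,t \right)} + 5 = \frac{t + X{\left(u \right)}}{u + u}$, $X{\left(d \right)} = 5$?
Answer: $- \frac{5113761563}{10445582304} \approx -0.48956$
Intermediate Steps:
$A{\left(u,t \right)} = -5 + \frac{5 + t}{2 u}$ ($A{\left(u,t \right)} = -5 + \frac{t + 5}{u + u} = -5 + \frac{5 + t}{2 u}$)
$- \frac{18337}{37472} + \frac{A{\left(94,-2 \right)}}{23724} = - \frac{18337}{37472} + \frac{\frac{1}{2} \cdot \frac{1}{94} \left(5 - 2 - 940\right)}{23724} = \left(-18337\right) \frac{1}{37472} + \frac{1}{2} \cdot \frac{1}{94} \left(5 - 2 - 940\right) \frac{1}{23724} = - \frac{18337}{37472} + \frac{1}{2} \cdot \frac{1}{94} \left(-937\right) \frac{1}{23724} = - \frac{18337}{37472} - \frac{937}{4460112} = - \frac{5113761563}{10445582304}$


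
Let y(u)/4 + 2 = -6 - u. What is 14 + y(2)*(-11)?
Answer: 454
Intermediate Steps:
y(u) = -32 - 4*u (y(u) = -8 + 4*(-6 - u) = -8 + (-24 - 4*u) = -32 - 4*u)
14 + y(2)*(-11) = 14 + (-32 - 4*2)*(-11) = 14 + (-32 - 8)*(-11) = 14 - 40*(-11) = 14 + 440 = 454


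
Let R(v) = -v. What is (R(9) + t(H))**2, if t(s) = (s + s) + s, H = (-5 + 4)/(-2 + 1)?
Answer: 36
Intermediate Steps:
H = 1 (H = -1/(-1) = -1*(-1) = 1)
t(s) = 3*s (t(s) = 2*s + s = 3*s)
(R(9) + t(H))**2 = (-1*9 + 3*1)**2 = (-9 + 3)**2 = (-6)**2 = 36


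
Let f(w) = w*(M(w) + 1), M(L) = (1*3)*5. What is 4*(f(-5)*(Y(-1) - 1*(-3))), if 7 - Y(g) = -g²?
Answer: -3520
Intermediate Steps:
M(L) = 15 (M(L) = 3*5 = 15)
Y(g) = 7 + g² (Y(g) = 7 - (-1)*g² = 7 + g²)
f(w) = 16*w (f(w) = w*(15 + 1) = w*16 = 16*w)
4*(f(-5)*(Y(-1) - 1*(-3))) = 4*((16*(-5))*((7 + (-1)²) - 1*(-3))) = 4*(-80*((7 + 1) + 3)) = 4*(-80*(8 + 3)) = 4*(-80*11) = 4*(-880) = -3520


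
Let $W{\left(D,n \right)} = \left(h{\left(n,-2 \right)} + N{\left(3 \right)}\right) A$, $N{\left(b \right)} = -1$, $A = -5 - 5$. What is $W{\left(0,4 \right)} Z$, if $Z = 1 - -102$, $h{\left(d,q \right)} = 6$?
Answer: $-5150$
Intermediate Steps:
$A = -10$
$Z = 103$ ($Z = 1 + 102 = 103$)
$W{\left(D,n \right)} = -50$ ($W{\left(D,n \right)} = \left(6 - 1\right) \left(-10\right) = 5 \left(-10\right) = -50$)
$W{\left(0,4 \right)} Z = \left(-50\right) 103 = -5150$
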